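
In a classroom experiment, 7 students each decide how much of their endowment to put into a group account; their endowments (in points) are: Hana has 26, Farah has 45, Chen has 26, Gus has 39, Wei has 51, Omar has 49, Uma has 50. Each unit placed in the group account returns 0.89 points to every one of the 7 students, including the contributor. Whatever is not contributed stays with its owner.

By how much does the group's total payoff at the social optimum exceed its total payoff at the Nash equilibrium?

The private return per contributed unit is 0.89 < 1 for everyone, so the Nash equilibrium is zero contribution and the group total is Σ E_j = 26 + 45 + 26 + 39 + 51 + 49 + 50 = 286.
Each contributed unit returns 6.230 to the group, so the social optimum is full contribution by everyone: group total = 6.230 × 286 = 1781.78.
Efficiency loss = (6.230 − 1) × 286 = 1495.78.

1495.78 points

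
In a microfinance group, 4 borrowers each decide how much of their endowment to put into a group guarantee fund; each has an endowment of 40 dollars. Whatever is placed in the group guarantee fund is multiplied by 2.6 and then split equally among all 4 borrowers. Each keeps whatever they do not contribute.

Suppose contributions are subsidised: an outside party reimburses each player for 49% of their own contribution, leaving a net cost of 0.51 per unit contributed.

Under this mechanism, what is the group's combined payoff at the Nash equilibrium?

494.40 dollars

With the mechanism, a contributed unit returns (2.6/4) / 0.51 = 1.2745 per unit of net cost to the contributor — now above 1 — so contributing fully is weakly dominant for every player.
So the Nash equilibrium is full contribution by all 4; the group earns 4 × (40 × 0.49 + 2.6 × 40) = 494.40.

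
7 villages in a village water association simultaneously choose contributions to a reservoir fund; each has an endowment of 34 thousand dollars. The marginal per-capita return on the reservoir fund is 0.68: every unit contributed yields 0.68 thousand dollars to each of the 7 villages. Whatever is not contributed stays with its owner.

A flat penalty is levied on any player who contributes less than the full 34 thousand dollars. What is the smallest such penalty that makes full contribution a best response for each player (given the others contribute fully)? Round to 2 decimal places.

Given the others contribute fully, the best deviation is to contribute 0 (any partial contribution still incurs the fine and gives up units whose private return 0.68 is below 1).
Deviating from 34 to 0 saves 34 thousand dollars but forfeits the deviator's share of the drop in the reservoir fund: 0.68 × 34 = 23.12.
So the deviation gain is 34 − 23.12 = 10.88, and the fine must be at least 10.88 thousand dollars to wipe it out.

10.88 thousand dollars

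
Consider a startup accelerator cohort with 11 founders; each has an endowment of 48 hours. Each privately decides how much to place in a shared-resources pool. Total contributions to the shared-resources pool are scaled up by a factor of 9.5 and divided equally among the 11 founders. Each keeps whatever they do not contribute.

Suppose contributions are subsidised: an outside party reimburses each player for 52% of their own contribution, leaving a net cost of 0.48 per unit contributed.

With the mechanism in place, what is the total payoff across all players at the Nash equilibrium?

Under the mechanism each unit contributed yields (9.5/11) / 0.48 = 1.7992 back to its contributor per unit of net cost, which exceeds 1, making full contribution the dominant choice for everyone.
At the Nash equilibrium everyone contributes 48. Group total payoff = 11 × (48 × 0.52 + 9.5 × 48) = 5290.56.

5290.56 hours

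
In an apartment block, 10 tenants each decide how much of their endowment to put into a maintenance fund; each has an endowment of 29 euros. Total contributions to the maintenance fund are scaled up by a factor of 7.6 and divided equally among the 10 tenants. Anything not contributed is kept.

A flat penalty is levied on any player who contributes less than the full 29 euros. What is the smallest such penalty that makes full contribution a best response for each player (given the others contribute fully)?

Given the others contribute fully, the best deviation is to contribute 0 (any partial contribution still incurs the fine and gives up units whose private return 0.7600 is below 1).
Deviating from 29 to 0 saves 29 euros but forfeits the deviator's share of the drop in the maintenance fund: 7.6/10 × 29 = 22.04.
So the deviation gain is 29 − 22.04 = 6.96, and the fine must be at least 6.96 euros to wipe it out.

6.96 euros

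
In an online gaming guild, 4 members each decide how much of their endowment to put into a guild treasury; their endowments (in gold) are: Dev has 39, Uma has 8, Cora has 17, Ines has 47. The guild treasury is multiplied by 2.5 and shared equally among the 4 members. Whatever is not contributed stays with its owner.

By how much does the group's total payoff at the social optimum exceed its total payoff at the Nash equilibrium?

166.50 gold

The private return per contributed unit is 2.5/4 = 0.6250 < 1 for every player regardless of endowment, so the Nash equilibrium is zero contribution and the group total is Σ E_j = 39 + 8 + 17 + 47 = 111.
Each contributed unit returns 2.500 to the group, so the social optimum is full contribution by everyone: group total = 2.500 × 111 = 277.50.
Efficiency loss = (2.500 − 1) × 111 = 166.50.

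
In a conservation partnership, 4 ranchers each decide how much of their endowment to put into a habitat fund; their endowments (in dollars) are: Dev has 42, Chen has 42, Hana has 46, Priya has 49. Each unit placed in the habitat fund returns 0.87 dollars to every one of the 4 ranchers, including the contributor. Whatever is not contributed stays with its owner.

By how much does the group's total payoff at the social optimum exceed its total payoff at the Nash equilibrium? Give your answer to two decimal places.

The private return per contributed unit is 0.87 < 1 for everyone, so the Nash equilibrium is zero contribution and the group total is Σ E_j = 42 + 42 + 46 + 49 = 179.
Each contributed unit returns 3.480 to the group, so the social optimum is full contribution by everyone: group total = 3.480 × 179 = 622.92.
Efficiency loss = (3.480 − 1) × 179 = 443.92.

443.92 dollars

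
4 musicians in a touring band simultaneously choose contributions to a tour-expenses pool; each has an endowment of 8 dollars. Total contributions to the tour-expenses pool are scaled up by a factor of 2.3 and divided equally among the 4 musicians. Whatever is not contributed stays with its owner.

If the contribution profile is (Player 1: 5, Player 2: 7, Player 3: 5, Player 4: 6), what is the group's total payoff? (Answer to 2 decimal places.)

61.90 dollars

Total contributed: 5 + 7 + 5 + 6 = 23; total kept: 4 × 8 − 23 = 9.
The tour-expenses pool pays out 2.3 × 23 = 52.90 in aggregate.
Group total = 9 + 52.90 = 61.90.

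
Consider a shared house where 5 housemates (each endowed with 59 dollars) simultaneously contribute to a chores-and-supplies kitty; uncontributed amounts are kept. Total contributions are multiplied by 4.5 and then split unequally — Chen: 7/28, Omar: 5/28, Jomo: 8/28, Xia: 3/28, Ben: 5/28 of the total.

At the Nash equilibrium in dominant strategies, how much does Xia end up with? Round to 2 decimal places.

Player j's private return per contributed unit is 4.5 × (j's share). Contributing is weakly dominant for j when that share is at least 1/4.5 = 0.2222, and contributing 0 is dominant otherwise.
The shares above 0.2222 belong to Chen and Jomo, contributing 59 each; the remaining 3 contribute 0. Total contributed: 118.
Xia keeps 59 and receives 4.5 × 118 × 3/28 = 56.89 from the chores-and-supplies kitty, for a payoff of 115.89.

115.89 dollars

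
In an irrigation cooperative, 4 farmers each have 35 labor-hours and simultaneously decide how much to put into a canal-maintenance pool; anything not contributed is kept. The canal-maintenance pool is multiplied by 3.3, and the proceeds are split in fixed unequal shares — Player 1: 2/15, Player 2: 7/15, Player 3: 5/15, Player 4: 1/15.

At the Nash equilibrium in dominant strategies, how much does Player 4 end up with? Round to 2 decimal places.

A player with share s gets back 3.3·s per unit contributed, so full contribution is dominant for anyone with s > 1/3.3 = 0.3030 and zero contribution is dominant for anyone below.
Player 2 and Player 3 clear that bar, contributing 35 each; the remaining 2 contribute 0. Total contributed: 70.
Player 4 keeps 35 and receives 3.3 × 70 × 1/15 = 15.40 from the canal-maintenance pool, for a payoff of 50.40.

50.40 labor-hours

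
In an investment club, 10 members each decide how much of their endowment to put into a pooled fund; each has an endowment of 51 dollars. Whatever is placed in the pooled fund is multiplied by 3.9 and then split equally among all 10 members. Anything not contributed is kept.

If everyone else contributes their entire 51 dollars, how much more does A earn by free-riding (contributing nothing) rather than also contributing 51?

31.11 dollars

Switching from a contribution of 51 to 0 lets A keep an extra 51 dollars, but lowers the pooled fund by 51, which costs A their own share of that drop: 3.9/10 × 51 = 19.89.
Net gain = 51 − 19.89 = 31.11. The private return per contributed unit (0.3900) is below 1, so free-riding is indeed the best response regardless of what the others do.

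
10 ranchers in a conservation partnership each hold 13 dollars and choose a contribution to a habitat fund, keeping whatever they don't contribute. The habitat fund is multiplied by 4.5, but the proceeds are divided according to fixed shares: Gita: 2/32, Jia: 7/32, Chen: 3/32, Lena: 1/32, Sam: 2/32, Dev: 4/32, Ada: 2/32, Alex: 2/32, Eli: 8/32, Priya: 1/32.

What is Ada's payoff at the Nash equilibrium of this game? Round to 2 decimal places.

16.66 dollars

Each unit j contributes comes back to j as 4.5 × (j's share), so j prefers to contribute only if that share exceeds 1/4.5 = 0.2222; otherwise keeping the unit dominates.
Only Eli (8/32) clears that bar, contributing 13; the remaining 9 contribute 0. Total contributed: 13.
Ada keeps 13 and receives 4.5 × 13 × 2/32 = 3.66 from the habitat fund, for a payoff of 16.66.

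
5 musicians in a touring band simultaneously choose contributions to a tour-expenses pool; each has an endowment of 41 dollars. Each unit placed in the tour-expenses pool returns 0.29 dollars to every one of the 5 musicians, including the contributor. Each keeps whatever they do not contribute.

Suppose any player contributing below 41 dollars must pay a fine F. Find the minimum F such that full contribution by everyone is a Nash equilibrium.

29.11 dollars

Given the others contribute fully, the best deviation is to contribute 0 (any partial contribution still incurs the fine and gives up units whose private return 0.29 is below 1).
Deviating from 41 to 0 saves 41 dollars but forfeits the deviator's share of the drop in the tour-expenses pool: 0.29 × 41 = 11.89.
So the deviation gain is 41 − 11.89 = 29.11, and the fine must be at least 29.11 dollars to wipe it out.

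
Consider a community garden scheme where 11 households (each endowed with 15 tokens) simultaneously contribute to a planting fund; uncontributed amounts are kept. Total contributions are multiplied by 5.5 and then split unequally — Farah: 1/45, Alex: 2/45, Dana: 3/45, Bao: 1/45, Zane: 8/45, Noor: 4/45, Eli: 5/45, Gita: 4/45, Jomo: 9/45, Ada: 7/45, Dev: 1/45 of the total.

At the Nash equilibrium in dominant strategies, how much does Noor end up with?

22.33 tokens

For player j, contributing a unit is worthwhile iff 5.5 × (j's share) ≥ 1, i.e. iff j's share is at least 0.1818.
Only Jomo (9/45) clears that bar, contributing 15; the remaining 10 contribute 0. Total contributed: 15.
Noor keeps 15 and receives 5.5 × 15 × 4/45 = 7.33 from the planting fund, for a payoff of 22.33.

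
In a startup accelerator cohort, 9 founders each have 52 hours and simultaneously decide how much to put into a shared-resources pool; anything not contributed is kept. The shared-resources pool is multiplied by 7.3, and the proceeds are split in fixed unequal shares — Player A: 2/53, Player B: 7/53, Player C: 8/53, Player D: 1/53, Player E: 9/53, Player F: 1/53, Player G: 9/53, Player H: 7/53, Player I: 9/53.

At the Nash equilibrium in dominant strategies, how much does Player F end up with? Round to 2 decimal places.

80.65 hours

Each unit j contributes comes back to j as 7.3 × (j's share), so j prefers to contribute only if that share exceeds 1/7.3 = 0.1370; otherwise keeping the unit dominates.
The shares above 0.1370 belong to Player C, Player E, Player G and Player I, contributing 52 each; the remaining 5 contribute 0. Total contributed: 208.
Player F keeps 52 and receives 7.3 × 208 × 1/53 = 28.65 from the shared-resources pool, for a payoff of 80.65.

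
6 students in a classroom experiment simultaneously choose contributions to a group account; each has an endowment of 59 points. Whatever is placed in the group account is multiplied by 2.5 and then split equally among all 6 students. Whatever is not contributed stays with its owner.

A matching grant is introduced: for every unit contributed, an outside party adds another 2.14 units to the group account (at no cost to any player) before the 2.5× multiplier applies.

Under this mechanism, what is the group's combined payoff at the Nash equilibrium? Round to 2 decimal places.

2778.90 points

With the mechanism, a contributed unit returns 2.5 × 3.14 / 6 = 1.3083 per unit of net cost to the contributor — now above 1 — so contributing fully is weakly dominant for every player.
At the Nash equilibrium everyone contributes 59. Group total payoff = 2.5 × 3.14 × 354 = 2778.90.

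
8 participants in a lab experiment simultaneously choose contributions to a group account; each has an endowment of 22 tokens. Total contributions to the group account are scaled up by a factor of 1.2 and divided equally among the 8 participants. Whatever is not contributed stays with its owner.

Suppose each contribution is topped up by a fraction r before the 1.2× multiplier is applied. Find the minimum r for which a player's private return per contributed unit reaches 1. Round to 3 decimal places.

With matching at rate r, one contributed unit becomes (1 + r) in the group account and returns 1.2 × (1 + r) / 8 to the contributor.
Setting this equal to 1: 1 + r = 8/1.2 = 6.6667.
So the minimum matching rate is r = 6.6667 − 1 = 5.667.

5.667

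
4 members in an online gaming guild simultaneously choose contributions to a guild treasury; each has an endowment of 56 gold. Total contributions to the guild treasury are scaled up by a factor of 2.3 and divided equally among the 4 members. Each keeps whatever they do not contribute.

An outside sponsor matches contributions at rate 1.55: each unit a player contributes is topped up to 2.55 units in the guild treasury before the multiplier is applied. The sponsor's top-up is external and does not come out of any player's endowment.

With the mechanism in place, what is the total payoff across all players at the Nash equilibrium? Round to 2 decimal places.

1313.76 gold

With the mechanism, a contributed unit returns 2.3 × 2.55 / 4 = 1.4663 per unit of net cost to the contributor — now above 1 — so contributing fully is weakly dominant for every player.
So the Nash equilibrium is full contribution by all 4; the group earns 2.3 × 2.55 × 224 = 1313.76.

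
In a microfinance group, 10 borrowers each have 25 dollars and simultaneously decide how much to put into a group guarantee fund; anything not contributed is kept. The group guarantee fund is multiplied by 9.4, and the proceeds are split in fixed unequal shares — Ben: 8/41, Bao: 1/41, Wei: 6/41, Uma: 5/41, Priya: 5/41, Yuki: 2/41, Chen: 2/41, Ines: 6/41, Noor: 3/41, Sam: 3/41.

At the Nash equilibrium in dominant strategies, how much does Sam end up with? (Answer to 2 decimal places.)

110.98 dollars

Each unit j contributes comes back to j as 9.4 × (j's share), so j prefers to contribute only if that share exceeds 1/9.4 = 0.1064; otherwise keeping the unit dominates.
Ben, Wei, Uma, Priya and Ines are above the threshold, contributing 25 each; the remaining 5 contribute 0. Total contributed: 125.
Sam keeps 25 and receives 9.4 × 125 × 3/41 = 85.98 from the group guarantee fund, for a payoff of 110.98.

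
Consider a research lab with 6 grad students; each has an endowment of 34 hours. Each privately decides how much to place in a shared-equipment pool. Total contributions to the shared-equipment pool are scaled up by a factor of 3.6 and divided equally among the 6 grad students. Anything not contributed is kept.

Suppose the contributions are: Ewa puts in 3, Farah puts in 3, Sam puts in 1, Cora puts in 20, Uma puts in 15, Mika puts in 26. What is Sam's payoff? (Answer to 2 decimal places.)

73.80 hours

Total contributed: 3 + 3 + 1 + 20 + 15 + 26 = 68.
Each receives 3.6 × 68 / 6 = 40.80 from the shared-equipment pool.
Sam keeps 34 − 1 = 33, so Sam's payoff is 33 + 40.80 = 73.80.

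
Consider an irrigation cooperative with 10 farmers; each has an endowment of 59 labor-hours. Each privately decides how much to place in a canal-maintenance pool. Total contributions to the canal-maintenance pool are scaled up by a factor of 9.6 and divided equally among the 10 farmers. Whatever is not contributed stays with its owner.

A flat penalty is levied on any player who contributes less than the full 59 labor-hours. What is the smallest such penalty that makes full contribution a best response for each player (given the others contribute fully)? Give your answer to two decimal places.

2.36 labor-hours

Given the others contribute fully, the best deviation is to contribute 0 (any partial contribution still incurs the fine and gives up units whose private return 0.9600 is below 1).
Deviating from 59 to 0 saves 59 labor-hours but forfeits the deviator's share of the drop in the canal-maintenance pool: 9.6/10 × 59 = 56.64.
So the deviation gain is 59 − 56.64 = 2.36, and the fine must be at least 2.36 labor-hours to wipe it out.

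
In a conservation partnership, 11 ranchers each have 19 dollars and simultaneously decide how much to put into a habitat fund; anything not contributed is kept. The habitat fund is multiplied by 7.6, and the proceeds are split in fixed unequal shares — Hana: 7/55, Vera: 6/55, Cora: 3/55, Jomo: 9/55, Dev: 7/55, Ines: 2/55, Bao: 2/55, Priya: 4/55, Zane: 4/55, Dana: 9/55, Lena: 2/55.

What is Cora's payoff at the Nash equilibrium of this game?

34.75 dollars

For player j, contributing a unit is worthwhile iff 7.6 × (j's share) ≥ 1, i.e. iff j's share is at least 0.1316.
Jomo and Dana clear that bar, contributing 19 each; the remaining 9 contribute 0. Total contributed: 38.
Cora keeps 19 and receives 7.6 × 38 × 3/55 = 15.75 from the habitat fund, for a payoff of 34.75.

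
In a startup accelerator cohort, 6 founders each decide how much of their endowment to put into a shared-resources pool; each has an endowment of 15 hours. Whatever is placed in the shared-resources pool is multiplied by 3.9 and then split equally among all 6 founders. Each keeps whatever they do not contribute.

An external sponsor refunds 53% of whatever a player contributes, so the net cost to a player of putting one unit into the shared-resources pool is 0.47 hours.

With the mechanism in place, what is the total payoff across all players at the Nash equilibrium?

398.70 hours

With the mechanism, a contributed unit returns (3.9/6) / 0.47 = 1.3830 per unit of net cost to the contributor — now above 1 — so contributing fully is weakly dominant for every player.
So the Nash equilibrium is full contribution by all 6; the group earns 6 × (15 × 0.53 + 3.9 × 15) = 398.70.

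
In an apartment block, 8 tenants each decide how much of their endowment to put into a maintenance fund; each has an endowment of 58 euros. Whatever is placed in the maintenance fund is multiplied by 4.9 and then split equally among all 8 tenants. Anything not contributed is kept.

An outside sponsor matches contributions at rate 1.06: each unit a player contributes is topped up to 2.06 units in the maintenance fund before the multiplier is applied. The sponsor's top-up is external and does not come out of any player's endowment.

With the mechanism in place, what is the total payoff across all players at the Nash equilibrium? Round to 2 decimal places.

The effective private return per unit is now 4.9 × 2.06 / 8 = 1.2618 > 1, so every player's dominant strategy flips to full contribution.
So the Nash equilibrium is full contribution by all 8; the group earns 4.9 × 2.06 × 464 = 4683.62.

4683.62 euros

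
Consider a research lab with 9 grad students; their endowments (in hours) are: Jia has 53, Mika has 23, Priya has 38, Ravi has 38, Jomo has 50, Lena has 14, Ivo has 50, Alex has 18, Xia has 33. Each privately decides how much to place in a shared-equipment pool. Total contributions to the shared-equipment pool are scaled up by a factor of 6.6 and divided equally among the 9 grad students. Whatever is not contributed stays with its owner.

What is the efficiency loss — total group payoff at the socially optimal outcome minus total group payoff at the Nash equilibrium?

The private return per contributed unit is 6.6/9 = 0.7333 < 1 for every player regardless of endowment, so the Nash equilibrium is zero contribution and the group total is Σ E_j = 53 + 23 + 38 + 38 + 50 + 14 + 50 + 18 + 33 = 317.
Each contributed unit returns 6.600 to the group, so the social optimum is full contribution by everyone: group total = 6.600 × 317 = 2092.20.
Efficiency loss = (6.600 − 1) × 317 = 1775.20.

1775.20 hours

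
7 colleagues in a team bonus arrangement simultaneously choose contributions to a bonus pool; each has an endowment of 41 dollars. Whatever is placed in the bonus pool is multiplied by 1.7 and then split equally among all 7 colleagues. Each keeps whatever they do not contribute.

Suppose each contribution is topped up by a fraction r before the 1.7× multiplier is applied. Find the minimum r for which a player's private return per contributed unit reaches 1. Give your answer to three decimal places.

With matching at rate r, one contributed unit becomes (1 + r) in the bonus pool and returns 1.7 × (1 + r) / 7 to the contributor.
Setting this equal to 1: 1 + r = 7/1.7 = 4.1176.
So the minimum matching rate is r = 4.1176 − 1 = 3.118.

3.118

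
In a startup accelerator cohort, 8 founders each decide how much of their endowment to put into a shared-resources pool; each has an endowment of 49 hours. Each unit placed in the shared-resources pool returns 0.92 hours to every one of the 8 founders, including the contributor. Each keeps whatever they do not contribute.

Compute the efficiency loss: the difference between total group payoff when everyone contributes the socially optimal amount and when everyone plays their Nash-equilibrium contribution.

2493.12 hours

The private return per contributed unit is 0.92 < 1, so contributing 0 is dominant for every player. At the Nash equilibrium everyone keeps their 49, and the group total is 8 × 49 = 392.
Each contributed unit returns 7.360 to the group as a whole (0.92 to each of 8 players), which exceeds 1, so the social optimum is full contribution: group total = 7.360 × 392 = 2885.12.
Efficiency loss = 2885.12 − 392 = 2493.12.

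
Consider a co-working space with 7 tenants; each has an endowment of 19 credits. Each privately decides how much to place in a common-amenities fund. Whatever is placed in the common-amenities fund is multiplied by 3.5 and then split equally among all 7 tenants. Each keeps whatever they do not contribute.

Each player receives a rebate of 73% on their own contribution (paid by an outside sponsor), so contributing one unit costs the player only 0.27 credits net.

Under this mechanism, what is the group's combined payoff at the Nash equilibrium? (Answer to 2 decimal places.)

562.59 credits

Under the mechanism each unit contributed yields (3.5/7) / 0.27 = 1.8519 back to its contributor per unit of net cost, which exceeds 1, making full contribution the dominant choice for everyone.
At the Nash equilibrium everyone contributes 19. Group total payoff = 7 × (19 × 0.73 + 3.5 × 19) = 562.59.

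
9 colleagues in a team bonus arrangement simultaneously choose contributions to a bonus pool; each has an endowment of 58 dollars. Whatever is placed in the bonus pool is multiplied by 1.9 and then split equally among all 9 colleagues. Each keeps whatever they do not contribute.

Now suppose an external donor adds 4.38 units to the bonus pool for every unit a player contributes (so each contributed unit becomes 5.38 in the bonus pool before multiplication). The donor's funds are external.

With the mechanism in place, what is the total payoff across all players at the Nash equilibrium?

5335.88 dollars

With the mechanism, a contributed unit returns 1.9 × 5.38 / 9 = 1.1358 per unit of net cost to the contributor — now above 1 — so contributing fully is weakly dominant for every player.
At the Nash equilibrium everyone contributes 58. Group total payoff = 1.9 × 5.38 × 522 = 5335.88.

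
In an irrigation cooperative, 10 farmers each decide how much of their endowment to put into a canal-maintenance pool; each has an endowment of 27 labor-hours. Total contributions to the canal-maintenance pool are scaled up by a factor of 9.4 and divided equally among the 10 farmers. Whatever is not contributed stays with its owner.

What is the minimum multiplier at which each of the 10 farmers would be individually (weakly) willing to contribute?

A contributed unit returns (multiplier)/10 to its contributor.
This reaches 1 exactly when the multiplier is 10.

10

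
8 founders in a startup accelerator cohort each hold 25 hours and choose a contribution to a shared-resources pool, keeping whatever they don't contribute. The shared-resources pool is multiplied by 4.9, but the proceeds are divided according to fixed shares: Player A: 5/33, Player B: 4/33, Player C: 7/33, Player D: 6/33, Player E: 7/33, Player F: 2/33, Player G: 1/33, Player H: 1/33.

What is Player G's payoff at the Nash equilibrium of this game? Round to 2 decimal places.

32.42 hours

For player j, contributing a unit is worthwhile iff 4.9 × (j's share) ≥ 1, i.e. iff j's share is at least 0.2041.
Player C and Player E clear that bar, contributing 25 each; the remaining 6 contribute 0. Total contributed: 50.
Player G keeps 25 and receives 4.9 × 50 × 1/33 = 7.42 from the shared-resources pool, for a payoff of 32.42.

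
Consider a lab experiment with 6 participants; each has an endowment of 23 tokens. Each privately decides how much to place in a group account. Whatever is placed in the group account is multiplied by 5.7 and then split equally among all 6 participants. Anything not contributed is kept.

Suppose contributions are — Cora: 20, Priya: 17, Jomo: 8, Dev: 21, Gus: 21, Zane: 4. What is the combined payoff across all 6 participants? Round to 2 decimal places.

Total contributed: 20 + 17 + 8 + 21 + 21 + 4 = 91; total kept: 6 × 23 − 91 = 47.
The group account pays out 5.7 × 91 = 518.70 in aggregate.
Group total = 47 + 518.70 = 565.70.

565.70 tokens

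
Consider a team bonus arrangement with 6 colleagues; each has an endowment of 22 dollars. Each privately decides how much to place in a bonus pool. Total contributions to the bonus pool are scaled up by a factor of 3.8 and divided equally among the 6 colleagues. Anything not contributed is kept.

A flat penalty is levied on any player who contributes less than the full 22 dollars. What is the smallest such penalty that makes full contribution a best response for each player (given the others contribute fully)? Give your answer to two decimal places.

8.07 dollars

Given the others contribute fully, the best deviation is to contribute 0 (any partial contribution still incurs the fine and gives up units whose private return 0.6333 is below 1).
Deviating from 22 to 0 saves 22 dollars but forfeits the deviator's share of the drop in the bonus pool: 3.8/6 × 22 = 13.93.
So the deviation gain is 22 − 13.93 = 8.07, and the fine must be at least 8.07 dollars to wipe it out.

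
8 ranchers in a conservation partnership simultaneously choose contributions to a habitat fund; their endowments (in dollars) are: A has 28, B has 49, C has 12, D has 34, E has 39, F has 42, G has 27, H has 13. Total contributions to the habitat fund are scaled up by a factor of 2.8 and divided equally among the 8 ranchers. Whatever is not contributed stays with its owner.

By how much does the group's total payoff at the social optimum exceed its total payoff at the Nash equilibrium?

439.20 dollars

The private return per contributed unit is 2.8/8 = 0.3500 < 1 for every player regardless of endowment, so the Nash equilibrium is zero contribution and the group total is Σ E_j = 28 + 49 + 12 + 34 + 39 + 42 + 27 + 13 = 244.
Each contributed unit returns 2.800 to the group, so the social optimum is full contribution by everyone: group total = 2.800 × 244 = 683.20.
Efficiency loss = (2.800 − 1) × 244 = 439.20.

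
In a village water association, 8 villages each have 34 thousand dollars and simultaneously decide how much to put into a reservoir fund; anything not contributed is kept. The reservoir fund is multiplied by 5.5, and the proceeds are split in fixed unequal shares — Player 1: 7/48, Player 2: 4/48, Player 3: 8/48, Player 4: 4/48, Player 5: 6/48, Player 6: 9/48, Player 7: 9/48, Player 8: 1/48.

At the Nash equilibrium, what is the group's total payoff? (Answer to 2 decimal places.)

Player j's private return per contributed unit is 5.5 × (j's share). Contributing is weakly dominant for j when that share is at least 1/5.5 = 0.1818, and contributing 0 is dominant otherwise.
The shares above 0.1818 belong to Player 6 and Player 7, contributing 34 each; the remaining 6 contribute 0. Total contributed: 68.
The reservoir fund pays out 5.5 × 68 = 374.00 in total (split across the unequal shares, but the aggregate is all that matters for the group sum).
The 6 free-riders keep 34 each, adding 204. Group total = 204 + 374.00 = 578.00.

578.00 thousand dollars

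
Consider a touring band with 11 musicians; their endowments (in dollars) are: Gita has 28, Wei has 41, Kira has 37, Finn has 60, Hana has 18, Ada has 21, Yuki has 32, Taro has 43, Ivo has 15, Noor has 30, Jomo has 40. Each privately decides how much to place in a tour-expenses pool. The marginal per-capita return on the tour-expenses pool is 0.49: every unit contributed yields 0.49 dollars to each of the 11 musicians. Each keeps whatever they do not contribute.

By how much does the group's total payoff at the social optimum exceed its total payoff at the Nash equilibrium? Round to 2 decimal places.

1602.35 dollars

The private return per contributed unit is 0.49 < 1 for everyone, so the Nash equilibrium is zero contribution and the group total is Σ E_j = 28 + 41 + 37 + 60 + 18 + 21 + 32 + 43 + 15 + 30 + 40 = 365.
Each contributed unit returns 5.390 to the group, so the social optimum is full contribution by everyone: group total = 5.390 × 365 = 1967.35.
Efficiency loss = (5.390 − 1) × 365 = 1602.35.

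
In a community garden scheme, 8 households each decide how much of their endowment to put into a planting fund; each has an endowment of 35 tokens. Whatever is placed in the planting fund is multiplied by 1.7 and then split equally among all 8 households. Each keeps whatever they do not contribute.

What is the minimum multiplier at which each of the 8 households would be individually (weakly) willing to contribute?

A contributed unit returns (multiplier)/8 to its contributor.
This reaches 1 exactly when the multiplier is 8.

8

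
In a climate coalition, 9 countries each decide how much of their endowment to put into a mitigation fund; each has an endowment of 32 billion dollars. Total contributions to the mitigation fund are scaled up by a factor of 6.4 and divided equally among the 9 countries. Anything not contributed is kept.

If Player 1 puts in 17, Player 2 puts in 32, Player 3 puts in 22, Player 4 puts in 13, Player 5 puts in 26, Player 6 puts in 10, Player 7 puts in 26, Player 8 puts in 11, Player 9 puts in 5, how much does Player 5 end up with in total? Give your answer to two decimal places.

Total contributed: 17 + 32 + 22 + 13 + 26 + 10 + 26 + 11 + 5 = 162.
Each receives 6.4 × 162 / 9 = 115.20 from the mitigation fund.
Player 5 keeps 32 − 26 = 6, so Player 5's payoff is 6 + 115.20 = 121.20.

121.20 billion dollars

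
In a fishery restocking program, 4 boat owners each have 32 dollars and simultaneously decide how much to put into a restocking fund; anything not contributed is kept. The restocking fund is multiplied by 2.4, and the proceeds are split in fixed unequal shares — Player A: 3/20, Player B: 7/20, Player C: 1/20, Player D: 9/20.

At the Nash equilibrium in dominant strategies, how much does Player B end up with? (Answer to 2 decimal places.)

58.88 dollars

Player j's private return per contributed unit is 2.4 × (j's share). Contributing is weakly dominant for j when that share is at least 1/2.4 = 0.4167, and contributing 0 is dominant otherwise.
The only share above 0.4167 is Player D's 9/20, contributing 32; the remaining 3 contribute 0. Total contributed: 32.
Player B keeps 32 and receives 2.4 × 32 × 7/20 = 26.88 from the restocking fund, for a payoff of 58.88.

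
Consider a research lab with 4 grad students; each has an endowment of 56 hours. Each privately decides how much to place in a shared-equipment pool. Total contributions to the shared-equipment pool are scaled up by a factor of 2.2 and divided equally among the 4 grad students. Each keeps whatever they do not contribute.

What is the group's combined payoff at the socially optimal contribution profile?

Each contributed unit returns 2.200 to the group as a whole (0.5500 to each of 4 players), which exceeds 1, so the social optimum is full contribution: group total = 2.200 × 224 = 492.80.

492.80 hours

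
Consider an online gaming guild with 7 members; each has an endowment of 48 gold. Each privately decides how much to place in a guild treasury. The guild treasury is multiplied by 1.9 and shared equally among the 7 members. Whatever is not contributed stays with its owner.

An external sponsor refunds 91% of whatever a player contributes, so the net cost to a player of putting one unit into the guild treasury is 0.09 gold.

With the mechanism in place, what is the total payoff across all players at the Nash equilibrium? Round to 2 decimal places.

944.16 gold

Under the mechanism each unit contributed yields (1.9/7) / 0.09 = 3.0159 back to its contributor per unit of net cost, which exceeds 1, making full contribution the dominant choice for everyone.
At the Nash equilibrium everyone contributes 48. Group total payoff = 7 × (48 × 0.91 + 1.9 × 48) = 944.16.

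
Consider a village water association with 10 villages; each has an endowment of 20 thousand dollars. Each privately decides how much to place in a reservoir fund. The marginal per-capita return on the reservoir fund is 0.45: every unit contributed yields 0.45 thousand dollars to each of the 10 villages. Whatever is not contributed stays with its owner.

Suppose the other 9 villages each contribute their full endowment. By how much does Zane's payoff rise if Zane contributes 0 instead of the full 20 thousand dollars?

Switching from a contribution of 20 to 0 lets Zane keep an extra 20 thousand dollars, but lowers the reservoir fund by 20, which costs Zane their own share of that drop: 0.45 × 20 = 9.00.
Net gain = 20 − 9.00 = 11.00. The private return per contributed unit (0.45) is below 1, so free-riding is indeed the best response regardless of what the others do.

11.00 thousand dollars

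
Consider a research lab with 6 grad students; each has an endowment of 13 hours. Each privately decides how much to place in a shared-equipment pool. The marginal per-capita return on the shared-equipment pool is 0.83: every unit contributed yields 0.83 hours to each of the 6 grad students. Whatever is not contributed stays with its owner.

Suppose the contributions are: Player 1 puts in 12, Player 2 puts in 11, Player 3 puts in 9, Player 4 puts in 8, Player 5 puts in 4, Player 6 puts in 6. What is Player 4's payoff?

Total contributed: 12 + 11 + 9 + 8 + 4 + 6 = 50.
Each receives 0.83 × 50 = 41.50 from the shared-equipment pool.
Player 4 keeps 13 − 8 = 5, so Player 4's payoff is 5 + 41.50 = 46.50.

46.50 hours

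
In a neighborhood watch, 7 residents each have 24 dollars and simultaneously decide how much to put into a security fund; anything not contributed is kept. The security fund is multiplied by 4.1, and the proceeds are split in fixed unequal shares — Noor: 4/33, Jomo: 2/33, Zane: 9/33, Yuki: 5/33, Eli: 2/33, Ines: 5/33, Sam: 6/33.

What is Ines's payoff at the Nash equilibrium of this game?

A player with share s gets back 4.1·s per unit contributed, so full contribution is dominant for anyone with s > 1/4.1 = 0.2439 and zero contribution is dominant for anyone below.
Only Zane (9/33) clears that bar, contributing 24; the remaining 6 contribute 0. Total contributed: 24.
Ines keeps 24 and receives 4.1 × 24 × 5/33 = 14.91 from the security fund, for a payoff of 38.91.

38.91 dollars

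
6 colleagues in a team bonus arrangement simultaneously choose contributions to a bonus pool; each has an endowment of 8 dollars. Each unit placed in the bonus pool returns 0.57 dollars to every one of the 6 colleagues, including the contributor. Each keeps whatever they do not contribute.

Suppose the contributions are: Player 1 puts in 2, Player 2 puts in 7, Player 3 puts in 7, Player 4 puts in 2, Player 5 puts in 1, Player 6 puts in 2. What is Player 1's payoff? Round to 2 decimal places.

Total contributed: 2 + 7 + 7 + 2 + 1 + 2 = 21.
Each receives 0.57 × 21 = 11.97 from the bonus pool.
Player 1 keeps 8 − 2 = 6, so Player 1's payoff is 6 + 11.97 = 17.97.

17.97 dollars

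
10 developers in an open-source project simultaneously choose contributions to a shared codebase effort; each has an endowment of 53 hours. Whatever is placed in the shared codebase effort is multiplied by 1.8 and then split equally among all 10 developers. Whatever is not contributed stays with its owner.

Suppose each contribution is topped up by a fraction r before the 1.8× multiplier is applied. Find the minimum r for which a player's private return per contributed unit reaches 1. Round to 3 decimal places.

With matching at rate r, one contributed unit becomes (1 + r) in the shared codebase effort and returns 1.8 × (1 + r) / 10 to the contributor.
Setting this equal to 1: 1 + r = 10/1.8 = 5.5556.
So the minimum matching rate is r = 5.5556 − 1 = 4.556.

4.556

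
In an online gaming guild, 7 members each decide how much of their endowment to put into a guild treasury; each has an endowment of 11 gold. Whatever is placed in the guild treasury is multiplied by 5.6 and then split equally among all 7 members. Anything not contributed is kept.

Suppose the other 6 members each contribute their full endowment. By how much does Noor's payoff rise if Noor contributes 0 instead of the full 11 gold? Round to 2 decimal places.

Switching from a contribution of 11 to 0 lets Noor keep an extra 11 gold, but lowers the guild treasury by 11, which costs Noor their own share of that drop: 5.6/7 × 11 = 8.80.
Net gain = 11 − 8.80 = 2.20. The private return per contributed unit (0.8000) is below 1, so free-riding is indeed the best response regardless of what the others do.

2.20 gold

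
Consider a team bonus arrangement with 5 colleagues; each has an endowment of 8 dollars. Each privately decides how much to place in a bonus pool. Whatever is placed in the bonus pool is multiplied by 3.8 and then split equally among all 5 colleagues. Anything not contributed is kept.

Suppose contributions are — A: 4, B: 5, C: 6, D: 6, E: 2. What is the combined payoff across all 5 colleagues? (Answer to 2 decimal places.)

104.40 dollars

Total contributed: 4 + 5 + 6 + 6 + 2 = 23; total kept: 5 × 8 − 23 = 17.
The bonus pool pays out 3.8 × 23 = 87.40 in aggregate.
Group total = 17 + 87.40 = 104.40.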